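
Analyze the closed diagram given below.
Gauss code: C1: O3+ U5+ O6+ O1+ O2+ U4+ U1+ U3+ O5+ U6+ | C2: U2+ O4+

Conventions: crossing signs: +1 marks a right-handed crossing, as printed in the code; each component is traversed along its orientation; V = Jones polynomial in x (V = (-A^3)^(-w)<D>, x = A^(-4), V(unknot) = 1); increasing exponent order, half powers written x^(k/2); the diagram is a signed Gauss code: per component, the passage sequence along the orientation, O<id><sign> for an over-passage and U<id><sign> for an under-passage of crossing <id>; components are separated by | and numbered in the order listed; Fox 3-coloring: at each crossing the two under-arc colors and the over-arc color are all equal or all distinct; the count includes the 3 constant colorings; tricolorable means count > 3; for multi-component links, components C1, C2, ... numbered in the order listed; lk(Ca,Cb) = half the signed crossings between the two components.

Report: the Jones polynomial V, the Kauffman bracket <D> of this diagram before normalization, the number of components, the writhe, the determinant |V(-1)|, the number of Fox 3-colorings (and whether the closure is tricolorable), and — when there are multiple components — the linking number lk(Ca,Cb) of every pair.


Jones polynomial: V(x) = -x^(3/2) - 2x^(7/2) + x^(9/2) - x^(11/2) + x^(13/2)
<D> = A^-8 - A^-4 + 1 - 2A^4 - A^12; writhe +6
components 2, writhe +6 (6 crossings)
linking number lk(C1,C2) = +1
3-colorings: 9 of 3^6, det 6 — tricolorable
note: span 5 respects span(V) <= c + mu - 1 = 7 for this 2-component diagram


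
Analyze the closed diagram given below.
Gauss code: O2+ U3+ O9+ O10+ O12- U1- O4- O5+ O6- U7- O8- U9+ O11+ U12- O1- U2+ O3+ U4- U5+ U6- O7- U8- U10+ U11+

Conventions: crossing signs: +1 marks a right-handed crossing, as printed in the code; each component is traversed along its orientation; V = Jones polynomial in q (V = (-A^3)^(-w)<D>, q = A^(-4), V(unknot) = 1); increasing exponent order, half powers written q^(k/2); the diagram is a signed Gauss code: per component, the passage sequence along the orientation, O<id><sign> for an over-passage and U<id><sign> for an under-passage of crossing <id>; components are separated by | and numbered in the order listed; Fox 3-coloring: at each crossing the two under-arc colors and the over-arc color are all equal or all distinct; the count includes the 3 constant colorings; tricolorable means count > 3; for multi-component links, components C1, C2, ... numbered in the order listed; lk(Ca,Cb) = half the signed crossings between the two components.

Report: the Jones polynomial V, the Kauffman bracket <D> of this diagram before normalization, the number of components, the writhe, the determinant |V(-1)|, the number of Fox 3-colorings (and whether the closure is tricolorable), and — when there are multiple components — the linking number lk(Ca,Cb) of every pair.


V(q) = -q^-3 + 2q^-2 - 2q^-1 + 3 - 2q + 2q^2 - q^3
bracket: -A^-12 + 2A^-8 - 2A^-4 + 3 - 2A^4 + 2A^8 - A^12, w = 0
1 component, writhe 0, over 12 crossings
det 13, colorings 3 of 3^12 — not tricolorable
observation: w = 0 shifts under R1 moves; the (-A^3)^(0) factor cancels that in V


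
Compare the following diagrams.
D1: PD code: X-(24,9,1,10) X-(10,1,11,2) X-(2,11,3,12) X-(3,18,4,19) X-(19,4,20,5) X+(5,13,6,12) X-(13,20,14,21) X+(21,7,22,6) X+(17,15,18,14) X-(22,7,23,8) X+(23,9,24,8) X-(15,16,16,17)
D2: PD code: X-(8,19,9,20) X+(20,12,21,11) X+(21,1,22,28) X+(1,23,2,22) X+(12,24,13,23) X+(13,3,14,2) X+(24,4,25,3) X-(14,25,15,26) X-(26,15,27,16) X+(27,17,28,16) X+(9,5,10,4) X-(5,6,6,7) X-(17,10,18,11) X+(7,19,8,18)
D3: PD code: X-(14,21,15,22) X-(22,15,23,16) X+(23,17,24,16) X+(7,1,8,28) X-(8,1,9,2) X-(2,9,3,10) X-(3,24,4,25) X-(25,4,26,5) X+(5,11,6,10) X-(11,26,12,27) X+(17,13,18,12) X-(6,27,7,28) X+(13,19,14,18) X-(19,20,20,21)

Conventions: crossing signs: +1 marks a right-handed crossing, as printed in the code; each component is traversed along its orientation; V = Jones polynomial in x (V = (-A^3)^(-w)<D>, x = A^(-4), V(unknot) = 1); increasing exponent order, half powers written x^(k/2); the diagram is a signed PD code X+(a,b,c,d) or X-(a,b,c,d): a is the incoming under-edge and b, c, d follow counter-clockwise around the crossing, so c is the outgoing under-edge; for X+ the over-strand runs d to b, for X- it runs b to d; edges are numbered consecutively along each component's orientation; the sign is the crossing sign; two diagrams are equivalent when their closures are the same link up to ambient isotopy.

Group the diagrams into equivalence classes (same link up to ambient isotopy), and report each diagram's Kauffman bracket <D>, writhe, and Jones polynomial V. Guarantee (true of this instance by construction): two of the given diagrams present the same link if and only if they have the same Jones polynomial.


grouping into links: {D1, D3} | {D2}
V(D1) = -x^-6 + x^-5 - x^-4 + 2x^-3 - x^-2 + x^-1  (w -4, c 12, <D> = A^-8 - A^-4 + 2 - A^4 + A^8 - A^12)
V(D2) = x + x^3 - x^4  (w +4, c 14, <D> = -A^-4 + 1 + A^8)
D3 (bracket A^-8 - A^-4 + 2 - A^4 + A^8 - A^12; 14 crossings at w = -4): V = -x^-6 + x^-5 - x^-4 + 2x^-3 - x^-2 + x^-1
why: 2 classes among 3 diagrams; unequal V(x) rules out equality


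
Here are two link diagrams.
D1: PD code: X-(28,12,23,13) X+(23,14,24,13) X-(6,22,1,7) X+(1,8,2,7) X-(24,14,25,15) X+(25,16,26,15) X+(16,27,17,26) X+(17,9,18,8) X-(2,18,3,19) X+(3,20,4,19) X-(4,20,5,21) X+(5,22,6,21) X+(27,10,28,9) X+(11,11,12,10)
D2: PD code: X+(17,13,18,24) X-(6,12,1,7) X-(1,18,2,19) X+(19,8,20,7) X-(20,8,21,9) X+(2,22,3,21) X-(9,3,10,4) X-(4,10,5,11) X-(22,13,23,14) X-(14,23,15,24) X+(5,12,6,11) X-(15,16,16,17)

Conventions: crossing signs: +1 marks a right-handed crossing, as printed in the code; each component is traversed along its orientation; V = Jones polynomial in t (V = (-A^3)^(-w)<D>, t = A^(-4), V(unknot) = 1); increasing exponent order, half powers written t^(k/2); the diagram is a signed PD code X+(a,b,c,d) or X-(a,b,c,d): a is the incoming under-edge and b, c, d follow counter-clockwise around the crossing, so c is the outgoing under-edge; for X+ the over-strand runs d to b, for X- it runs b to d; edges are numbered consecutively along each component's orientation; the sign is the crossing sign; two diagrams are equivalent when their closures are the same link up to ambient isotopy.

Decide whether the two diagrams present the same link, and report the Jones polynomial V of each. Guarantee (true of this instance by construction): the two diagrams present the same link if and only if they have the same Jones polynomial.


equivalent: no
V(D1) = 1 + t + t^2 + t^3  (w +4, c 14, <D> = 1 + A^4 + A^8 + A^12)
V(D2) = t^-3 + t^-2 + t^-1 + 1  [12 crossings, <D> = A^-12 + A^-8 + A^-4 + 1, w = -4]
key observation: V(t) takes 2 values over 2 diagrams, fixing the grouping


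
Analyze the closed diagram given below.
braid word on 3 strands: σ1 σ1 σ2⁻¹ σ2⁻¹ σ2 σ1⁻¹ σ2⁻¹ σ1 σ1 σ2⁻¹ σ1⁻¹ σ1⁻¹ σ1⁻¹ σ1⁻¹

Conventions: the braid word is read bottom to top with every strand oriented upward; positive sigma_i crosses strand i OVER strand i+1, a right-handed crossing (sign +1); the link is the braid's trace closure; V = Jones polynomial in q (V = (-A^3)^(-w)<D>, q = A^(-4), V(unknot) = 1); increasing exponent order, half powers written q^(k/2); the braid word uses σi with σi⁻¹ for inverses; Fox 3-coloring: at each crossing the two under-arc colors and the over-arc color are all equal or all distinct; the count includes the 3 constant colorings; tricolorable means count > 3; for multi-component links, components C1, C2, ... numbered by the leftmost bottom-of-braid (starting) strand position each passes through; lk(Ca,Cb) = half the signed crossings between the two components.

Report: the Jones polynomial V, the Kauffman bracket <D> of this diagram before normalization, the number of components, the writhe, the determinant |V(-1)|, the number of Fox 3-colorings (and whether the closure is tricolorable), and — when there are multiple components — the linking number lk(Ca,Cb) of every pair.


V(q) = -q^-6 + q^-5 - q^-4 + 2q^-3 - q^-2 + q^-1
bracket: A^-8 - A^-4 + 2 - A^4 + A^8 - A^12, w = -4
1 component, writhe -4, over 14 crossings
det 7, colorings 3 of 3^14 — not tricolorable
observation: the word shrinks to σ1 σ1 σ2⁻¹ σ1⁻¹ σ2⁻¹ σ1 σ1 σ2⁻¹ σ1⁻¹ σ1⁻¹ σ1⁻¹ σ1⁻¹ after cancelling


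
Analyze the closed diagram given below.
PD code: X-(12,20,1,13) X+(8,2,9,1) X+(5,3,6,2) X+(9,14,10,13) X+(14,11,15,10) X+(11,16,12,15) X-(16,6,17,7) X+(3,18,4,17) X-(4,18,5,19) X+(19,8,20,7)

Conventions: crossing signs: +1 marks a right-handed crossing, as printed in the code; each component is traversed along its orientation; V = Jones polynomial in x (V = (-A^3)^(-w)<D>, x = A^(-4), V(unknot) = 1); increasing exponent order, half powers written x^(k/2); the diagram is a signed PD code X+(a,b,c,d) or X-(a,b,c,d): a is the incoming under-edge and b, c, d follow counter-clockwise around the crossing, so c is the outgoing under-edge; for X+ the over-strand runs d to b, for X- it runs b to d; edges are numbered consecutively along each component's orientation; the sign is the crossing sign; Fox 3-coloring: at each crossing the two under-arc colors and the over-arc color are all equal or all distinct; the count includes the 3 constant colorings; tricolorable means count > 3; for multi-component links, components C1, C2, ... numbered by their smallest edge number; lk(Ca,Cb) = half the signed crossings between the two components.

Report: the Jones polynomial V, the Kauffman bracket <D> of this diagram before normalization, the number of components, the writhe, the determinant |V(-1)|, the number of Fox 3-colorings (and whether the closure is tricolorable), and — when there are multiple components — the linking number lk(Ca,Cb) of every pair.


Jones polynomial: V(x) = -x^(1/2) - x^(5/2)
<D> = -A^2 - A^10; writhe +4
components 2, writhe +4 (10 crossings)
linking number lk(C1,C2) = +1
3-colorings: 3 of 3^10, det 2 — not tricolorable
note: the span of V is 2, within the link bound 10 + 2 - 1


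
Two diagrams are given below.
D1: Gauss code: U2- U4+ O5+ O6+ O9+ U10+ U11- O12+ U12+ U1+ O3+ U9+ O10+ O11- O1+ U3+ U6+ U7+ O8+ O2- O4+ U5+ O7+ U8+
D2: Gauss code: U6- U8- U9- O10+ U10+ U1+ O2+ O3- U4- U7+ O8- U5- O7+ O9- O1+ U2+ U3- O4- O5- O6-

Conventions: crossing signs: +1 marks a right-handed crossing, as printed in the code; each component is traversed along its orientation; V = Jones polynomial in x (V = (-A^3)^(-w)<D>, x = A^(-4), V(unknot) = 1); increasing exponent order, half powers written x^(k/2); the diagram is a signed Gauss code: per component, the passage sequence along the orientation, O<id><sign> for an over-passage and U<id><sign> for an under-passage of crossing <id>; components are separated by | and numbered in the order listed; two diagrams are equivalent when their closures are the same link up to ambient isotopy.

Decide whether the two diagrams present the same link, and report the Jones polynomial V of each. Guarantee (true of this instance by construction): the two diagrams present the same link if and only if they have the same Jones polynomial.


equivalent: no
V(D1) = x^2 + 2x^4 - 2x^5 + x^6 - 2x^7 + x^8  (w +8, c 12, <D> = A^-8 - 2A^-4 + 1 - 2A^4 + 2A^8 + A^16)
V(D2) = 1  [10 crossings, <D> = A^-6, w = -2]
key observation: 2 classes among 2 diagrams; unequal V(x) rules out equality


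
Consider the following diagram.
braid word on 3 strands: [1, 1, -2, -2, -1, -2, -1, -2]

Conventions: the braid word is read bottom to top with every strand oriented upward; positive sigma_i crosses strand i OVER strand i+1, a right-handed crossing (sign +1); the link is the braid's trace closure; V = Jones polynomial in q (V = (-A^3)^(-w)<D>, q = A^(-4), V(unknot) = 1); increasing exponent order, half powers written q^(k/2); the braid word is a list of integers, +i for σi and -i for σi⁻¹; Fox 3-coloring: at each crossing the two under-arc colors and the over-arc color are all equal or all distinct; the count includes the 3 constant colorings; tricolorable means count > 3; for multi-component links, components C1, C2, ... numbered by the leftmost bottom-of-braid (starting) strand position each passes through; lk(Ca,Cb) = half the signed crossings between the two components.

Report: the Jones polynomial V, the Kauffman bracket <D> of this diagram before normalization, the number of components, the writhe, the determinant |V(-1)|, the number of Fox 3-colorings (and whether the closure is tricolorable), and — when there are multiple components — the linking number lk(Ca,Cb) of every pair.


V = -q^-6 + q^-5 - q^-4 + 2q^-3 - q^-2 + q^-1
<D> = A^-8 - A^-4 + 2 - A^4 + A^8 - A^12 (w = -4)
1 component over 8 crossings, w = -4
3 Fox colorings among 3^8, |V(-1)| = 7: not tricolorable
why: the span of V is 5, forcing >= 5 crossings in any diagram


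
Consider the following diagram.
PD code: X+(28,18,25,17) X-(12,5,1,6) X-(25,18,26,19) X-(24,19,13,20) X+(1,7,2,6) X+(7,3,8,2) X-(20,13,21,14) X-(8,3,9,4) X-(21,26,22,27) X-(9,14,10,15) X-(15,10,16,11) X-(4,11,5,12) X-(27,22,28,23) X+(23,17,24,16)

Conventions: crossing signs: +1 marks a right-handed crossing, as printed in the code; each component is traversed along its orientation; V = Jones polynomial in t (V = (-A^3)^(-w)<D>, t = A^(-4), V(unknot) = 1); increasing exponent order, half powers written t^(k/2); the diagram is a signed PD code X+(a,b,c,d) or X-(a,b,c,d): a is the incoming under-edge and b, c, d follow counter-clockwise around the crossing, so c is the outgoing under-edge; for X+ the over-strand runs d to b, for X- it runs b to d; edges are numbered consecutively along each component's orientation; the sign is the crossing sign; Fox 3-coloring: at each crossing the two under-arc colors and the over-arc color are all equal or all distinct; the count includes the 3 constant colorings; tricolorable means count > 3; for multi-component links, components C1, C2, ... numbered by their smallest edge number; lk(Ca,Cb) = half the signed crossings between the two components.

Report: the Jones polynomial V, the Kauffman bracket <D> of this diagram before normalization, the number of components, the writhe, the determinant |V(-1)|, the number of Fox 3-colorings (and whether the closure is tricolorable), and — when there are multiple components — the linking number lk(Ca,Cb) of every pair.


V(t) = t^-5 + 2t^-3 + t^-1
bracket: A^-14 + 2A^-6 + A^2, w = -6
3 components, writhe -6, over 14 crossings
lk(C1,C2) = -1
linking number lk(C1,C3) = 0
lk(C2,C3): -1
det 4, colorings 3 of 3^14 — not tricolorable
observation: w = -6 (over 14 crossings) is diagram-only; (-A^3)^(6) removes it from V


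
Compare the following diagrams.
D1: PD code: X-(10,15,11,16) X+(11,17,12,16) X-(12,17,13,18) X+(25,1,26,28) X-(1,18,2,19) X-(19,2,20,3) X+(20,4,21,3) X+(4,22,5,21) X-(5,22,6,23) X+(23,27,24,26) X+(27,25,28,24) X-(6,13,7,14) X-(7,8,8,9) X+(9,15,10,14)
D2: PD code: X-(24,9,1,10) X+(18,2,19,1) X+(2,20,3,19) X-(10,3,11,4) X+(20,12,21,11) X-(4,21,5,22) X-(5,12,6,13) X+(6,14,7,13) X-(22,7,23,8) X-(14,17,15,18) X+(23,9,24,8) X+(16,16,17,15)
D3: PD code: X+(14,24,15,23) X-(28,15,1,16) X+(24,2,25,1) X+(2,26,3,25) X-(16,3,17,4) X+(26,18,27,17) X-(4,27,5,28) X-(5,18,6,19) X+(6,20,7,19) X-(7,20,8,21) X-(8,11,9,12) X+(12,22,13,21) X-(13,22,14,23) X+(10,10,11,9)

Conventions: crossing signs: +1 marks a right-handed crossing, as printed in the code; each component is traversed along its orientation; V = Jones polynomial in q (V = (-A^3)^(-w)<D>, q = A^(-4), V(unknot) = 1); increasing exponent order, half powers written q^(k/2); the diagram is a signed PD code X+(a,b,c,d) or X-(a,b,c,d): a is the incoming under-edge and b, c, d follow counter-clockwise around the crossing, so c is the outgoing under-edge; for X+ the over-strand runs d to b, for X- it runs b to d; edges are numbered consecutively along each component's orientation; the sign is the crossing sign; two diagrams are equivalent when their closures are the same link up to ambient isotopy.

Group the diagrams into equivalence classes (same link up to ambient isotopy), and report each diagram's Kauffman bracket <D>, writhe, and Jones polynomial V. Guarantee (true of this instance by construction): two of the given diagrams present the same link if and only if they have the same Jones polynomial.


grouping into links: {D1} | {D2, D3}
V(D1) = q + q^3 - q^4  (w 0, c 14, <D> = -A^-16 + A^-12 + A^-4)
V(D2) = -q^-3 + 2q^-2 - 2q^-1 + 3 - 2q + 2q^2 - q^3  (w 0, c 12, <D> = -A^-12 + 2A^-8 - 2A^-4 + 3 - 2A^4 + 2A^8 - A^12)
V(D3) = -q^-3 + 2q^-2 - 2q^-1 + 3 - 2q + 2q^2 - q^3  (w 0, c 14, <D> = -A^-12 + 2A^-8 - 2A^-4 + 3 - 2A^4 + 2A^8 - A^12)
key observation: 2 values of V(q) split the 3 diagrams


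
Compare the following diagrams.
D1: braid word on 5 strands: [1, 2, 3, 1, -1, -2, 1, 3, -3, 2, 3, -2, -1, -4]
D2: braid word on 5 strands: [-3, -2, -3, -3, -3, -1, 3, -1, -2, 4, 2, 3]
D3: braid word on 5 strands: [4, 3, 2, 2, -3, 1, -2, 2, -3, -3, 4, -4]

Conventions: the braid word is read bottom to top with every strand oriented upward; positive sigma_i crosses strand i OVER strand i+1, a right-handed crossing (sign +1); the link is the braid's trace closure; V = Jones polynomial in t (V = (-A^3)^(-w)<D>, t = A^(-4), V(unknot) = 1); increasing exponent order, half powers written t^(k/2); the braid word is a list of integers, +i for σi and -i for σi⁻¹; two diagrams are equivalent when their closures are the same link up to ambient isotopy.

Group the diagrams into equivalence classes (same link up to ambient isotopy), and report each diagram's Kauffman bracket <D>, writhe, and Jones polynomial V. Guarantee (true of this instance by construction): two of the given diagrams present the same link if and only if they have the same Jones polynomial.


grouping into links: {D1} | {D2} | {D3}
V(D1) = 1 + t + t^2 + t^3  (w +2, c 14, <D> = A^-6 + A^-2 + A^2 + A^6)
D2 (bracket A^-8 + 2 + A^8; 12 crossings at w = -4): V = t^-5 + 2t^-3 + t^-1
V(D3) = t^-2 + 2 + t^2  (w +2, c 12, <D> = A^-2 + 2A^6 + A^14)
key observation: 3 classes among 3 diagrams; unequal V(t) rules out equality


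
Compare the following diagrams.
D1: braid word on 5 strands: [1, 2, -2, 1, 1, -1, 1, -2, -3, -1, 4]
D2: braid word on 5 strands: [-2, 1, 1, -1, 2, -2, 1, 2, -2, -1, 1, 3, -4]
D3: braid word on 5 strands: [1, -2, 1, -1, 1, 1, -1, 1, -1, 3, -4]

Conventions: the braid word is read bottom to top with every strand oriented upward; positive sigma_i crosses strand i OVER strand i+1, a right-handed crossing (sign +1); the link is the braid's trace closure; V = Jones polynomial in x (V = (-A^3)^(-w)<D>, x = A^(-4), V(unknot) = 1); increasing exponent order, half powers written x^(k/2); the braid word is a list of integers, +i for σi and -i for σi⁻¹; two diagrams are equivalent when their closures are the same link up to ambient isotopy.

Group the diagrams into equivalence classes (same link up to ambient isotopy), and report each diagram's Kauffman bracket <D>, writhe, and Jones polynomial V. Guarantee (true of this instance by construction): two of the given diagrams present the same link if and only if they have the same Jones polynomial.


grouping into links: {D1, D2, D3}
V(D1) = -x^(1/2) - x^(5/2)  (w +1, c 11, <D> = A^-7 + A)
V(D2) = -x^(1/2) - x^(5/2)  [13 crossings, <D> = A^-7 + A, w = +1]
V(D3) = -x^(1/2) - x^(5/2)  [11 crossings, <D> = A^-7 + A, w = +1]
why: all 3 diagrams share one V(x), hence one class


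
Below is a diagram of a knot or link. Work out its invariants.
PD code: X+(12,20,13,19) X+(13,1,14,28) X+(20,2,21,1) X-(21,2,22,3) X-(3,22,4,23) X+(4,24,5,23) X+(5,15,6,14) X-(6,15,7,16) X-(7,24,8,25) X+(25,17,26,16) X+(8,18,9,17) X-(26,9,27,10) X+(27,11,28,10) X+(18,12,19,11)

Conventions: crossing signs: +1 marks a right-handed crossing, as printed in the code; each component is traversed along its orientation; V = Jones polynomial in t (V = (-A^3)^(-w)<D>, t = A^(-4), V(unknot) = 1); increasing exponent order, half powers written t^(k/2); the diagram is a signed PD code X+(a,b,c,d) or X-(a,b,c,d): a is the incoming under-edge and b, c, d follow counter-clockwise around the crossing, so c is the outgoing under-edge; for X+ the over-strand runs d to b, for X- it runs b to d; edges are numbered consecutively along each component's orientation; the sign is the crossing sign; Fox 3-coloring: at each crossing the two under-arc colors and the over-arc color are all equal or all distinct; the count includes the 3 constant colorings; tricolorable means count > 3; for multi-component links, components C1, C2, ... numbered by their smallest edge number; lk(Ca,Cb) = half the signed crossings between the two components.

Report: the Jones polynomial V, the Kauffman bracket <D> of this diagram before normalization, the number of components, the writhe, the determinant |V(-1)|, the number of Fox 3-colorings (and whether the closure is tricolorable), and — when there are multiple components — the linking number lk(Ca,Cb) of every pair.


V = t - t^2 + 2t^3 - t^4 + t^5 - t^6
<D> = -A^-12 + A^-8 - A^-4 + 2 - A^4 + A^8 (w = +4)
1 component over 14 crossings, w = +4
3 Fox colorings among 3^14, |V(-1)| = 7: not tricolorable
why: w = +4 shifts under R1 moves; the (-A^3)^(-4) factor cancels that in V


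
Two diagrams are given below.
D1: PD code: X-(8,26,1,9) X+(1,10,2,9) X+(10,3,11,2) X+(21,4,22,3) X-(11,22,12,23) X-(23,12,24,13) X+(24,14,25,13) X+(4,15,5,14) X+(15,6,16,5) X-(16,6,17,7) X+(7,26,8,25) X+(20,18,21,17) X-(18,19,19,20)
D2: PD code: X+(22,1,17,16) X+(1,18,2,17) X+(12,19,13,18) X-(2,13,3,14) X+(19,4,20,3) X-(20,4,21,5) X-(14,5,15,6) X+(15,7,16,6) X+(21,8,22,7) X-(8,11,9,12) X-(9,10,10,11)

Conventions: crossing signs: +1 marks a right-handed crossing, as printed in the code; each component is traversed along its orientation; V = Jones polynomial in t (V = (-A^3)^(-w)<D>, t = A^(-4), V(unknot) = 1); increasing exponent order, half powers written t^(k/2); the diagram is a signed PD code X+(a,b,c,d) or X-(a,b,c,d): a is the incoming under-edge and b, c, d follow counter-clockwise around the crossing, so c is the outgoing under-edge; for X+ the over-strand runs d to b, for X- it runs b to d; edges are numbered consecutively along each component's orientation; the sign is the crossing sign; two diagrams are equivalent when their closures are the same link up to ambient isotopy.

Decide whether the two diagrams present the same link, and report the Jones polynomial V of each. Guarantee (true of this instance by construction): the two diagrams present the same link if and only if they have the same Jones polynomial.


equivalent: yes
D1 (bracket A^-9 + A^-1 - A^3 + A^7; 13 crossings at w = +3): V = -t^(1/2) + t^(3/2) - t^(5/2) - t^(9/2)
V(D2) = -t^(1/2) + t^(3/2) - t^(5/2) - t^(9/2)  [11 crossings, <D> = A^-15 + A^-7 - A^-3 + A, w = +1]
observation: Reidemeister moves carry D1 (13 crossings) to D2 (11)


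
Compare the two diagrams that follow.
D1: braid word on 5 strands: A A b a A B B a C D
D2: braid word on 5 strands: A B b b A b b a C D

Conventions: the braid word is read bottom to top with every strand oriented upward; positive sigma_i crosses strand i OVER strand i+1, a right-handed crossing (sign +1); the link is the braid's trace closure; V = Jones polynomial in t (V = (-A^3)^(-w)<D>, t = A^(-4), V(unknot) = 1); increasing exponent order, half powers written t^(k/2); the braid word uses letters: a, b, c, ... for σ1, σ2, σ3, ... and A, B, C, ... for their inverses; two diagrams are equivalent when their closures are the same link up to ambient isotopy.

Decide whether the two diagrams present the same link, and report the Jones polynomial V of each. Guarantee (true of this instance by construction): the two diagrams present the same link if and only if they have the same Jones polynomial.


same link: no
V(D1) = 1  [10 crossings, <D> = A^-12, w = -4]
V(D2) = t + t^3 - t^4  (w 0, c 10, <D> = -A^-16 + A^-12 + A^-4)
note: comparing 2 Jones polynomials yields 2 groups


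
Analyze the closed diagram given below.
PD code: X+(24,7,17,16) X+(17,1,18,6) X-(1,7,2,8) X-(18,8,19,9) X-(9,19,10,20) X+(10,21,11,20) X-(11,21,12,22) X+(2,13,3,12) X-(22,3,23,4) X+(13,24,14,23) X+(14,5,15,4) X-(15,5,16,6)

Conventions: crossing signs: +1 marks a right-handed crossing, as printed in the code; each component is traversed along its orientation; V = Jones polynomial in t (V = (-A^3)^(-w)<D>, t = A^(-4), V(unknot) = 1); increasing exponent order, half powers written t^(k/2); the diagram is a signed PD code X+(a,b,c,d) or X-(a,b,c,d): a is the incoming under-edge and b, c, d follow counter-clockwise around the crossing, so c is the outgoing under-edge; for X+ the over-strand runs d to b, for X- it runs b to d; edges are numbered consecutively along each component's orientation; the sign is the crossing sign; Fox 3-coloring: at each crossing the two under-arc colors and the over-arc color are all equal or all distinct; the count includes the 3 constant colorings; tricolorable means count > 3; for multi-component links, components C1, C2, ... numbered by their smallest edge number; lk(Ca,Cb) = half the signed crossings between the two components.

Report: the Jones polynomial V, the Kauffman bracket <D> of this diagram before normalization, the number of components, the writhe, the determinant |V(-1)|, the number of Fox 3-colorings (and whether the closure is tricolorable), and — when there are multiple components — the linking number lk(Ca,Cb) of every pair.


Jones polynomial: V(t) = -t^-3 + 3t^-2 - 2t^-1 + 4 - 2t + 3t^2 - t^3
<D> = -A^-12 + 3A^-8 - 2A^-4 + 4 - 2A^4 + 3A^8 - A^12; writhe 0
components 3, writhe 0 (12 crossings)
linking number lk(C1,C2) = 0
lk(C1,C3): 0
lk(C2,C3) = 0
3-colorings: 3 of 3^12, det 16 — not tricolorable
note: |V(-1)| = 16: so not tricolorable, since 3 does not divide 16


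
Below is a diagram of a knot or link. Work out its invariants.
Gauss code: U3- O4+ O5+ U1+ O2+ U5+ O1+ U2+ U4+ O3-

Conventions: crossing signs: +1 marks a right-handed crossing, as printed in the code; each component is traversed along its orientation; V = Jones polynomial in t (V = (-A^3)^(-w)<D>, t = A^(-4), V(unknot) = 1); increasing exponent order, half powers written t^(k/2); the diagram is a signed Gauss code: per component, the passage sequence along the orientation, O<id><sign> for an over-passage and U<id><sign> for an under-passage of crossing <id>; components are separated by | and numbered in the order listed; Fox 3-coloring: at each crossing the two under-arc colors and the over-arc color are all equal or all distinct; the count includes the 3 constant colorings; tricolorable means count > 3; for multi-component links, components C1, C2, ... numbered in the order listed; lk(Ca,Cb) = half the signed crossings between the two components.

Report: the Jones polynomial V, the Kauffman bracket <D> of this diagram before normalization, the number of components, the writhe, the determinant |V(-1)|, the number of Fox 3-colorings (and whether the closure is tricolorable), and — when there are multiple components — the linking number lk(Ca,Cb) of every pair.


V = t + t^3 - t^4
<D> = A^-7 - A^-3 - A^5 (w = +3)
1 component over 5 crossings, w = +3
9 Fox colorings among 3^5, |V(-1)| = 3: tricolorable
why: w = +3 (over 5 crossings) is diagram-only; (-A^3)^(-3) removes it from V


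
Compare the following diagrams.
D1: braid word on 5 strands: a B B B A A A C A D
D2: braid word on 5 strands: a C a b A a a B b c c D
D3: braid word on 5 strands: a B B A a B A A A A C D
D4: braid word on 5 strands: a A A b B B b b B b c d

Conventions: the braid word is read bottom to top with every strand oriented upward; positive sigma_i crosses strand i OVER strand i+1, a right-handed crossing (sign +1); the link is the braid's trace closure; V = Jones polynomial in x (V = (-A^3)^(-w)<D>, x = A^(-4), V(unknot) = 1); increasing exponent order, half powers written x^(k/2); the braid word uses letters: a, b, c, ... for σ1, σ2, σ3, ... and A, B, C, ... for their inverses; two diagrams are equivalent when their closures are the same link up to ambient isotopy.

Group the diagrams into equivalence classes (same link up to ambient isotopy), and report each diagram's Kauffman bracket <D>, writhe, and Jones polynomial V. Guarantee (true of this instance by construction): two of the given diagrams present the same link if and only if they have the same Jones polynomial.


equivalence classes: {D1, D3} | {D2} | {D4}
D1 (bracket A^-16 + 2A^-8 - 2A^-4 + 1 - 2A^4 + A^8; 10 crossings at w = -8): V = x^-8 - 2x^-7 + x^-6 - 2x^-5 + 2x^-4 + x^-2
D2 (bracket -A^-4 + 1 + A^8; 12 crossings at w = +4): V = x + x^3 - x^4
V(D3) = x^-8 - 2x^-7 + x^-6 - 2x^-5 + 2x^-4 + x^-2  (w -8, c 12, <D> = A^-16 + 2A^-8 - 2A^-4 + 1 - 2A^4 + A^8)
V(D4) = 1  [12 crossings, <D> = A^6, w = +2]
key observation: 3 classes among 4 diagrams; unequal V(x) rules out equality


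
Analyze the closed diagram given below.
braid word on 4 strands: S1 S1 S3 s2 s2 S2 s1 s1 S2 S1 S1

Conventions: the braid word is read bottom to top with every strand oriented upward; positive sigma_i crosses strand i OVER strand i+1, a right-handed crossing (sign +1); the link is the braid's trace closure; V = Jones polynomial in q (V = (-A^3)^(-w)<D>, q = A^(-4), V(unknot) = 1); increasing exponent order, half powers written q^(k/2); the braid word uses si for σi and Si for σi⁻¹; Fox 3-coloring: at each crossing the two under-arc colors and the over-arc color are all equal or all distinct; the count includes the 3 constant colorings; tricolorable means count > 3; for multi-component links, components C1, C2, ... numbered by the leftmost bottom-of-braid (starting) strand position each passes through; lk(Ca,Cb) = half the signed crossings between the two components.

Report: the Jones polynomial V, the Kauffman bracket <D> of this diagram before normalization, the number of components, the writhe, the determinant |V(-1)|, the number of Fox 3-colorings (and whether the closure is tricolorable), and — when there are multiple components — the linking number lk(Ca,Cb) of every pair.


V = q^-5 - q^-4 + 2q^-3 - q^-2 + 2q^-1 + q
<D> = -A^-13 - 2A^-5 + A^-1 - 2A^3 + A^7 - A^11 (w = -3)
3 components over 11 crossings, w = -3
lk(C1,C2): -2
lk(C1,C3) = +1
linking number lk(C2,C3) = 0
3 Fox colorings among 3^11, |V(-1)| = 8: not tricolorable
why: the span of V is 6, within the link bound 11 + 3 - 1


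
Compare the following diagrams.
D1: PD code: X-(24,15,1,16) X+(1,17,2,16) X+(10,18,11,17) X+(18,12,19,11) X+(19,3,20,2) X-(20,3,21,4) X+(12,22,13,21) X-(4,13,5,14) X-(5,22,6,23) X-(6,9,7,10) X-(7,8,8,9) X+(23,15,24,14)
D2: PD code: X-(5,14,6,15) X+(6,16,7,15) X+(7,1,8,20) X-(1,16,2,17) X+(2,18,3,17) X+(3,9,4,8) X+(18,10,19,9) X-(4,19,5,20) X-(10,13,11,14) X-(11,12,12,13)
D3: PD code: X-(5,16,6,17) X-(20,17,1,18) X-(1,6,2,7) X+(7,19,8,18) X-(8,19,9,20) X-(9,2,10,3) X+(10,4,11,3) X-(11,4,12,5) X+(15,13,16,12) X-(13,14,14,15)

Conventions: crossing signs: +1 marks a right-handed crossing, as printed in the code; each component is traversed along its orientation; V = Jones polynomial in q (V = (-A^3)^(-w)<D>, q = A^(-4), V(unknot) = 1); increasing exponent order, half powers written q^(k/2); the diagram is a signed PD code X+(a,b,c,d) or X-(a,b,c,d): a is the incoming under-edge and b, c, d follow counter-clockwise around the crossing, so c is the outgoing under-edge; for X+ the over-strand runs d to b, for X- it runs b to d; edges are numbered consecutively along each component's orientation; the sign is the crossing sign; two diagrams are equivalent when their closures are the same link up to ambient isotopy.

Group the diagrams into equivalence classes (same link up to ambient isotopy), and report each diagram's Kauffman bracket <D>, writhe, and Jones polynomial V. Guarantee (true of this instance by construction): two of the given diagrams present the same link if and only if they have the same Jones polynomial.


classes: {D1} | {D2} | {D3}
V(D1) = q + q^3 - q^4  [12 crossings, <D> = -A^-16 + A^-12 + A^-4, w = 0]
V(D2) = 1  [10 crossings, <D> = 1, w = 0]
V(D3) = -q^-4 + q^-3 + q^-1  [10 crossings, <D> = A^-8 + 1 - A^4, w = -4]
note: 3 classes among 3 diagrams; unequal V(q) rules out equality


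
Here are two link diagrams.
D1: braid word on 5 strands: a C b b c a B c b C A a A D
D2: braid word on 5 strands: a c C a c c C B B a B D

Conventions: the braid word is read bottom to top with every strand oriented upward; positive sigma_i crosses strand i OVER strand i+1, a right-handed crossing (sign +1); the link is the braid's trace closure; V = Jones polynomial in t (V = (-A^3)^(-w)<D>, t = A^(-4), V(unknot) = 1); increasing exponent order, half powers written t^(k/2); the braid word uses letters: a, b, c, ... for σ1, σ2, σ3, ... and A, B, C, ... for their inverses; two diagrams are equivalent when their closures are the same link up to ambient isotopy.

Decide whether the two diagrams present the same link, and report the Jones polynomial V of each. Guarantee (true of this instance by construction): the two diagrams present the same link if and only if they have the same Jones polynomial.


equivalent: no
V(D1) = -t^-1 + 2 - t + 2t^2 - t^3 + t^4 - t^5  (w +2, c 14, <D> = -A^-14 + A^-10 - A^-6 + 2A^-2 - A^2 + 2A^6 - A^10)
V(D2) = -t^-3 + 2t^-2 - 2t^-1 + 3 - 2t + 2t^2 - t^3  (w 0, c 12, <D> = -A^-12 + 2A^-8 - 2A^-4 + 3 - 2A^4 + 2A^8 - A^12)
why: 2 classes among 2 diagrams; unequal V(t) rules out equality


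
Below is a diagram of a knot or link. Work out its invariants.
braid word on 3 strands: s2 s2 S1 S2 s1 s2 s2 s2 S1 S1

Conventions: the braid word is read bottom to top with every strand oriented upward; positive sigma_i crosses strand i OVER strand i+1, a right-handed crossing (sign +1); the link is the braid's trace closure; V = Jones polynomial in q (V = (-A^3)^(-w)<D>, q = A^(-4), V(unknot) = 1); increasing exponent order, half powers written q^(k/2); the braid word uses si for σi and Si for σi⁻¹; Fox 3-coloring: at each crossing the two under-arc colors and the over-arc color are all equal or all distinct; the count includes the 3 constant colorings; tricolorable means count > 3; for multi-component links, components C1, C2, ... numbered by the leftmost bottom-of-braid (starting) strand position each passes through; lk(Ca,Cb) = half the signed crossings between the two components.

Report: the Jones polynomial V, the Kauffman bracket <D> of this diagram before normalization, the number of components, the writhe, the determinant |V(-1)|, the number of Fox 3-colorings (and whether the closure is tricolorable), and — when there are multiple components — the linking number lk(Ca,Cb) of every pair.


V(q) = -q^-2 + 2q^-1 - 3 + 5q - 4q^2 + 5q^3 - 4q^4 + 2q^5 - q^6
bracket: -A^-18 + 2A^-14 - 4A^-10 + 5A^-6 - 4A^-2 + 5A^2 - 3A^6 + 2A^10 - A^14, w = +2
1 component, writhe +2, over 10 crossings
det 27, colorings 9 of 3^10 — tricolorable
observation: V spans 8 powers of q: at least 8 crossings in any diagram


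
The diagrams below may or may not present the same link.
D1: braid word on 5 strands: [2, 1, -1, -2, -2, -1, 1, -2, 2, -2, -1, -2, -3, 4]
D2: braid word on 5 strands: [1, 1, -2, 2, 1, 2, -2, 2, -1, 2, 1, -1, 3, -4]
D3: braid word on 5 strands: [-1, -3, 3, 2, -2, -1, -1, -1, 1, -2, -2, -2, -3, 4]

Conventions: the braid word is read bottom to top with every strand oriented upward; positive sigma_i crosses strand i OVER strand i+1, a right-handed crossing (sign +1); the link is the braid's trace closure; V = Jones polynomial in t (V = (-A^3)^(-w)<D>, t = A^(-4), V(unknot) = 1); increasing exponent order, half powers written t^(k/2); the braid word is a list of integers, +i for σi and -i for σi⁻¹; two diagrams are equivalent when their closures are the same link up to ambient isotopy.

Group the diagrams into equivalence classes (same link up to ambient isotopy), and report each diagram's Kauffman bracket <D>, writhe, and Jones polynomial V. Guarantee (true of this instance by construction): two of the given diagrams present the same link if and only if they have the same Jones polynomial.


equivalence classes: {D1} | {D2} | {D3}
D1 (bracket A^-8 + 1 - A^4; 14 crossings at w = -4): V = -t^-4 + t^-3 + t^-1
V(D2) = t - t^2 + 2t^3 - t^4 + t^5 - t^6  (w +4, c 14, <D> = -A^-12 + A^-8 - A^-4 + 2 - A^4 + A^8)
V(D3) = t^-8 - 2t^-7 + t^-6 - 2t^-5 + 2t^-4 + t^-2  [14 crossings, <D> = A^-10 + 2A^-2 - 2A^2 + A^6 - 2A^10 + A^14, w = -6]
key observation: V(t) takes 3 values over 3 diagrams, fixing the grouping


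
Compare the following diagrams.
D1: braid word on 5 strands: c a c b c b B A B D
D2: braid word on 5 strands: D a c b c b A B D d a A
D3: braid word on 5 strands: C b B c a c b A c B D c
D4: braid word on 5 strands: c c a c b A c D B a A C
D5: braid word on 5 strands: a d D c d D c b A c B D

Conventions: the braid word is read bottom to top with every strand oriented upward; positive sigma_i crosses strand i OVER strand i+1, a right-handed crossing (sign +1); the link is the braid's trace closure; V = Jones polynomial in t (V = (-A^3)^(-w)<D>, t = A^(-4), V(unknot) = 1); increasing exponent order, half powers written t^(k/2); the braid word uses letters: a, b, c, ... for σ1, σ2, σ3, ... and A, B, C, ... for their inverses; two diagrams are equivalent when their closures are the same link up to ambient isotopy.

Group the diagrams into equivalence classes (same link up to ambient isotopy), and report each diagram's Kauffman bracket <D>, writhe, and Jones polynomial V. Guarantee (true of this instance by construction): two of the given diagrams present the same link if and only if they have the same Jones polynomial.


equivalence classes: {D1, D2, D3, D4, D5}
D1 (bracket -A^-10 + A^-6 + A^2; 10 crossings at w = +2): V = t + t^3 - t^4
V(D2) = t + t^3 - t^4  (w +2, c 12, <D> = -A^-10 + A^-6 + A^2)
V(D3) = t + t^3 - t^4  [12 crossings, <D> = -A^-10 + A^-6 + A^2, w = +2]
V(D4) = t + t^3 - t^4  (w +2, c 12, <D> = -A^-10 + A^-6 + A^2)
D5 (bracket -A^-10 + A^-6 + A^2; 12 crossings at w = +2): V = t + t^3 - t^4
key observation: all 5 diagrams share one V(t), hence one class


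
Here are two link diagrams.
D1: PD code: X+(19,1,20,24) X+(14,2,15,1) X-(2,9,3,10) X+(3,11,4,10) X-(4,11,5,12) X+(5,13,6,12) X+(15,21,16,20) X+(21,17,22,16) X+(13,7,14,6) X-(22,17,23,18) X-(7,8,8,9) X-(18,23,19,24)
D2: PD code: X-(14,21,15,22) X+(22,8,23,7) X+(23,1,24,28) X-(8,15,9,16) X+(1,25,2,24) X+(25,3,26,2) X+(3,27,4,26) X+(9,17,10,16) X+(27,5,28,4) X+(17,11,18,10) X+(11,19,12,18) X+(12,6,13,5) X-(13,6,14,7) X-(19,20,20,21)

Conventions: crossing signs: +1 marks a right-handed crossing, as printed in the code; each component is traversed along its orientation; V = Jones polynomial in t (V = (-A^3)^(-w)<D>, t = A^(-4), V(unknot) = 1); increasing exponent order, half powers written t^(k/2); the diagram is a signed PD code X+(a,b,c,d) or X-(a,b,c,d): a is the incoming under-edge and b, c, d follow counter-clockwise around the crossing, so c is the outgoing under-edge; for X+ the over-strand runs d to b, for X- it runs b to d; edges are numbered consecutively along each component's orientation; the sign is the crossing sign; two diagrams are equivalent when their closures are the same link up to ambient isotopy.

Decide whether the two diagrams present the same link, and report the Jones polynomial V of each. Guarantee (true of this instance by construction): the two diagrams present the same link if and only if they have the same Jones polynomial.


equivalent: no
V(D1) = 1  (w +2, c 12, <D> = A^6)
D2 (bracket -A^-10 + A^-6 - A^-2 + A^2 + A^10; 14 crossings at w = +6): V = t^2 + t^4 - t^5 + t^6 - t^7
why: V(t) takes 2 values over 2 diagrams, fixing the grouping


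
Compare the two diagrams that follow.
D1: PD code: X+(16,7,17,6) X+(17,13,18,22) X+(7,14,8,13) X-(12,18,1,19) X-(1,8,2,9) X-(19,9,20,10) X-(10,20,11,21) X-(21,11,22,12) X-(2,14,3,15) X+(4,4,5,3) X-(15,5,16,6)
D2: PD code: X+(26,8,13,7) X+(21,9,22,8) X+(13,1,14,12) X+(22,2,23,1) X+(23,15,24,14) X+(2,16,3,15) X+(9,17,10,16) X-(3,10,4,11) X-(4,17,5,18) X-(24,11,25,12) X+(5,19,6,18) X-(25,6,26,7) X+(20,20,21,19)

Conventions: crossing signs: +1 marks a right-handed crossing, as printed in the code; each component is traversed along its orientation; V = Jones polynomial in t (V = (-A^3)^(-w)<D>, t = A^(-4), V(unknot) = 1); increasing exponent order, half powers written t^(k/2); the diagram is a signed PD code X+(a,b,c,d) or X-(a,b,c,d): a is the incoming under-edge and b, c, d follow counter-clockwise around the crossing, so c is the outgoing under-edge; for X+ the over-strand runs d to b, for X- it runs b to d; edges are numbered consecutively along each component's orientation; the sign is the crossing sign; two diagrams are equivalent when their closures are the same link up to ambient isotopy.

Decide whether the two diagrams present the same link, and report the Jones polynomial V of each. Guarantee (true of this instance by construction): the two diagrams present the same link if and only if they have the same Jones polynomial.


equivalent: no
V(D1) = -t^(-11/2) + t^(-9/2) - t^(-7/2) - t^(-3/2)  (w -3, c 11, <D> = A^-3 + A^5 - A^9 + A^13)
V(D2) = -t^(1/2) + t^(3/2) - t^(5/2) - t^(9/2)  [13 crossings, <D> = A^-3 + A^5 - A^9 + A^13, w = +5]
key observation: 2 values of V(t) split the 2 diagrams
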